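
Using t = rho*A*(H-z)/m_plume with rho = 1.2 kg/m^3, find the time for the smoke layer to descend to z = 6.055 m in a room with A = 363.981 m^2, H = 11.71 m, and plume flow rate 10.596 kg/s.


H - z = 5.655 m
t = 1.2 * 363.981 * 5.655 / 10.596 = 233.10 s

233.10 s


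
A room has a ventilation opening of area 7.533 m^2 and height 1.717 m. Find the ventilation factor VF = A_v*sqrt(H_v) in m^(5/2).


sqrt(H_v) = 1.3103
VF = 7.533 * 1.3103 = 9.8708 m^(5/2)

9.8708 m^(5/2)


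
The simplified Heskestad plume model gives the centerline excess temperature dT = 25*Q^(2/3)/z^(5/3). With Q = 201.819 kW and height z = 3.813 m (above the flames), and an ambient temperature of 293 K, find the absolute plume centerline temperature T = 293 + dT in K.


Q^(2/3) = 34.407
z^(5/3) = 9.3063
dT = 25 * 34.407 / 9.3063 = 92.428 K
T = 293 + 92.428 = 385.43 K

385.43 K


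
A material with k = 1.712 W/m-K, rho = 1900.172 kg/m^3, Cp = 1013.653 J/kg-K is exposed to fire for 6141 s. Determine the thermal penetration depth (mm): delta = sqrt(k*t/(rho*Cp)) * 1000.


alpha = 1.712 / (1900.172 * 1013.653) = 8.8884e-07 m^2/s
alpha * t = 0.0054583
delta = sqrt(0.0054583) * 1000 = 73.881 mm

73.881 mm


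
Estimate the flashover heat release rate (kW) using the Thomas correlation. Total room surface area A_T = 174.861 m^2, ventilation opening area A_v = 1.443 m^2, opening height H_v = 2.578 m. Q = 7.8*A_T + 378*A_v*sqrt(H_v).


7.8*A_T = 1363.9
sqrt(H_v) = 1.6056
378*A_v*sqrt(H_v) = 875.79
Q = 1363.9 + 875.79 = 2239.7 kW

2239.7 kW


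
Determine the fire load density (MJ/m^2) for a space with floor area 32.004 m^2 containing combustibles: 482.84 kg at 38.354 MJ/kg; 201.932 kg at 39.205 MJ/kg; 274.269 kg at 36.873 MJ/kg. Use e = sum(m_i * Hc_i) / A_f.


Total energy = 482.84*38.354 + 201.932*39.205 + 274.269*36.873
= 18518.85 + 7916.744 + 10113.12
= 36548.71 MJ
e = 36548.71 / 32.004 = 1142.0 MJ/m^2

1142.0 MJ/m^2


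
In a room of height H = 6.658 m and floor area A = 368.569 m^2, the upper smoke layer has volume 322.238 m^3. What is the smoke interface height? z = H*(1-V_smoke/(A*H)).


V/(A*H) = 0.13131
1 - 0.13131 = 0.86869
z = 6.658 * 0.86869 = 5.7837 m

5.7837 m


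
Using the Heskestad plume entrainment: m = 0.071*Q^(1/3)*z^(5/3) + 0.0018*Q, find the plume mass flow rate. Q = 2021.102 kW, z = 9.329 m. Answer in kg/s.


Q^(1/3) = 12.643
z^(5/3) = 41.342
First term = 0.071 * 12.643 * 41.342 = 37.112
Second term = 0.0018 * 2021.102 = 3.6380
m = 40.750 kg/s

40.750 kg/s


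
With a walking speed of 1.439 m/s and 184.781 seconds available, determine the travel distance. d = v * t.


d = 1.439 * 184.781 = 265.90 m

265.90 m


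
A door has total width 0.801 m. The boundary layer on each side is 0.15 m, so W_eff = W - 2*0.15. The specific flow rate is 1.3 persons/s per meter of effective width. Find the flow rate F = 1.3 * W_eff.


W_eff = 0.801 - 0.30 = 0.501 m
F = 1.3 * 0.501 = 0.65130 persons/s

0.65130 persons/s


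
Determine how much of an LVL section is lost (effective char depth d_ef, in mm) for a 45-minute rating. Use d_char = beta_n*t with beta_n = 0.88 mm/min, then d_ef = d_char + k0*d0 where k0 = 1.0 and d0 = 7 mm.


d_char = 0.88 * 45 = 39.6 mm
d_ef = 39.6 + 1.0*7 = 46.6 mm

46.6 mm


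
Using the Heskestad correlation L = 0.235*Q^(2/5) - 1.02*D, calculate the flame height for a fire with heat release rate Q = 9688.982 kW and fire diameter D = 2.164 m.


Q^(2/5) = 39.311
0.235 * Q^(2/5) = 9.2380
1.02 * D = 2.2073
L = 7.0307 m

7.0307 m


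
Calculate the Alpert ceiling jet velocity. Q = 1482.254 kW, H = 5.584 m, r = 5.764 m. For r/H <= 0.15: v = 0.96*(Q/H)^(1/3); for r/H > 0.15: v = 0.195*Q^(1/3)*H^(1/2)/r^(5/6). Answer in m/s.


r/H = 5.764 / 5.584 = 1.0322
r/H > 0.15, so v = 0.195*Q^(1/3)*H^(1/2)/r^(5/6)
Q^(1/3) = 11.402
H^(1/2) = 2.3630
r^(5/6) = 4.3046
v = 0.195 * 11.402 * 2.3630 / 4.3046 = 1.2205 m/s

1.2205 m/s


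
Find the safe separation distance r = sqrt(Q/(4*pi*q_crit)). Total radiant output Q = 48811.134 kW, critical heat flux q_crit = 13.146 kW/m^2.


4*pi*q_crit = 165.20
Q/(4*pi*q_crit) = 295.47
r = sqrt(295.47) = 17.189 m

17.189 m


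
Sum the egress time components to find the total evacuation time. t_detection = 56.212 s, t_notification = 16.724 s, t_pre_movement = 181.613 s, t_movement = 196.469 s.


Total = 56.212 + 16.724 + 181.613 + 196.469 = 451.018 s

451.018 s


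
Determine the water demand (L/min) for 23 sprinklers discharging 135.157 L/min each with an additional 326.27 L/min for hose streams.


Sprinkler demand = 23 * 135.157 = 3108.611 L/min
Total = 3108.611 + 326.27 = 3434.881 L/min

3434.881 L/min


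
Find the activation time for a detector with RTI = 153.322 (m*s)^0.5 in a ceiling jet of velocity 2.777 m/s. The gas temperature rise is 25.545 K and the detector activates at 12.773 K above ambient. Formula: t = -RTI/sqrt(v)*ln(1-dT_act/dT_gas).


dT_act/dT_gas = 0.50002
ln(1 - 0.50002) = -0.69319
t = -153.322 / sqrt(2.777) * -0.69319 = 63.777 s

63.777 s


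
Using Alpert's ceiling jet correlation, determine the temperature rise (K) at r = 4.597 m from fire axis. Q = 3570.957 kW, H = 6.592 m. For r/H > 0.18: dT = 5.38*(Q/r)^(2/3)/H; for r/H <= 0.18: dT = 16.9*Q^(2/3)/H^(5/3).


r/H = 4.597 / 6.592 = 0.69736
r/H > 0.18, so dT = 5.38*(Q/r)^(2/3)/H
Q/r = 776.80
(Q/r)^(2/3) = 84.503
dT = 5.38 * 84.503 / 6.592 = 68.967 K

68.967 K


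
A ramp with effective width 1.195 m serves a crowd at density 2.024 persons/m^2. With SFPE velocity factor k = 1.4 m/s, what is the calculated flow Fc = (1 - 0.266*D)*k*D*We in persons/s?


1 - 0.266*D = 1 - 0.266*2.024 = 0.46162
Fs = 0.46162 * 1.4 * 2.024 = 1.3080 persons/(s*m)
Fc = 1.3080 * 1.195 = 1.5631 persons/s

1.5631 persons/s


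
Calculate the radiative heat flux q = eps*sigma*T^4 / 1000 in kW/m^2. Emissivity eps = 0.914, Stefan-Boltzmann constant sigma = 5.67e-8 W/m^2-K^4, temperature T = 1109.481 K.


T^4 = 1.5152e+12
q = 0.914 * 5.67e-8 * 1.5152e+12 / 1000 = 78.525 kW/m^2

78.525 kW/m^2


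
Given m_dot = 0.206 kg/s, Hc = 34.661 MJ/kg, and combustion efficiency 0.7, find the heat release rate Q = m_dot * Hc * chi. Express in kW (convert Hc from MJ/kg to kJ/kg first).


Hc = 34.661 MJ/kg = 34.661 * 1000 kJ/kg = 34661 kJ/kg
Q = 0.206 kg/s * 34661 kJ/kg * 0.7 = 4998.1 kW

4998.1 kW


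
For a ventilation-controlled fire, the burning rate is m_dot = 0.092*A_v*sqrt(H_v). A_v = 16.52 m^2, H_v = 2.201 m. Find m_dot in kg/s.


sqrt(H_v) = 1.4836
m_dot = 0.092 * 16.52 * 1.4836 = 2.2548 kg/s

2.2548 kg/s


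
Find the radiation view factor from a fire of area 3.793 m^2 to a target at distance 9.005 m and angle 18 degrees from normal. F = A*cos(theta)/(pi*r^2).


cos(18 deg) = 0.95106
pi*r^2 = 254.75
F = 3.793 * 0.95106 / 254.75 = 0.014160

0.014160


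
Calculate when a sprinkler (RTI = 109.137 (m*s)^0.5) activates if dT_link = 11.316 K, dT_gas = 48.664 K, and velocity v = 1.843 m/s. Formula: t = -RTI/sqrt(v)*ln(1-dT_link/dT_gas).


dT_link/dT_gas = 0.23253
ln(1 - 0.23253) = -0.26466
t = -109.137 / sqrt(1.843) * -0.26466 = 21.276 s

21.276 s


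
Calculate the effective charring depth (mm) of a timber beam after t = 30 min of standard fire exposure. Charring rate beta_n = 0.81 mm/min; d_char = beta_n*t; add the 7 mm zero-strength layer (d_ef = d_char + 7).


d_char = 0.81 * 30 = 24.3 mm
d_ef = 24.3 + 1.0*7 = 31.3 mm

31.3 mm


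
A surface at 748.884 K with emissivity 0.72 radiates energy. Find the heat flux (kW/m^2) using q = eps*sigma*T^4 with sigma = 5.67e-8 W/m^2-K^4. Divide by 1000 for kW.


T^4 = 3.1453e+11
q = 0.72 * 5.67e-8 * 3.1453e+11 / 1000 = 12.840 kW/m^2

12.840 kW/m^2


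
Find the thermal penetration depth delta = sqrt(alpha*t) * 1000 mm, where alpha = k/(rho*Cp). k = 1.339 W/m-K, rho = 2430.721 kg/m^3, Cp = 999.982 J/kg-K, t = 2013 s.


alpha = 1.339 / (2430.721 * 999.982) = 5.5088e-07 m^2/s
alpha * t = 0.0011089
delta = sqrt(0.0011089) * 1000 = 33.300 mm

33.300 mm


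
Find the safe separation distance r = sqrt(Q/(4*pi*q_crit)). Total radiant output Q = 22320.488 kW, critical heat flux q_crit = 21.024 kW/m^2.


4*pi*q_crit = 264.20
Q/(4*pi*q_crit) = 84.485
r = sqrt(84.485) = 9.1916 m

9.1916 m


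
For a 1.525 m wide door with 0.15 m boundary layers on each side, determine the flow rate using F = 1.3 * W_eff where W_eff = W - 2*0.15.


W_eff = 1.525 - 0.30 = 1.225 m
F = 1.3 * 1.225 = 1.5925 persons/s

1.5925 persons/s


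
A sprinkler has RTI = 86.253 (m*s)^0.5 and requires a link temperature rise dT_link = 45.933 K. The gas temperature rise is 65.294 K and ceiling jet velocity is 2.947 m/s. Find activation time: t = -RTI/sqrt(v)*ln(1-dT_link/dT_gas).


dT_link/dT_gas = 0.70348
ln(1 - 0.70348) = -1.2156
t = -86.253 / sqrt(2.947) * -1.2156 = 61.079 s

61.079 s


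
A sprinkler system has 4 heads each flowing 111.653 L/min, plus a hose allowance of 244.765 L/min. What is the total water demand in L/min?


Sprinkler demand = 4 * 111.653 = 446.612 L/min
Total = 446.612 + 244.765 = 691.377 L/min

691.377 L/min


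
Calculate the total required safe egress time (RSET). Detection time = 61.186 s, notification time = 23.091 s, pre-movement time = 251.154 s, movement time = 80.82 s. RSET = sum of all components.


Total = 61.186 + 23.091 + 251.154 + 80.82 = 416.251 s

416.251 s


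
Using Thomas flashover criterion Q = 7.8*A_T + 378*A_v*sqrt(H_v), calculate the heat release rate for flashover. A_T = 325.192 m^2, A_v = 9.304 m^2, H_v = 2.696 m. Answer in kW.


7.8*A_T = 2536.5
sqrt(H_v) = 1.6420
378*A_v*sqrt(H_v) = 5774.6
Q = 2536.5 + 5774.6 = 8311.1 kW

8311.1 kW


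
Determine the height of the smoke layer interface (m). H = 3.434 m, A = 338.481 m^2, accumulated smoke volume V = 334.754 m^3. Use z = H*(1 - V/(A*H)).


V/(A*H) = 0.28800
1 - 0.28800 = 0.71200
z = 3.434 * 0.71200 = 2.4450 m

2.4450 m


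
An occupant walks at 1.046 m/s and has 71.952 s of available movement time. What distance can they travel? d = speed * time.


d = 1.046 * 71.952 = 75.262 m

75.262 m


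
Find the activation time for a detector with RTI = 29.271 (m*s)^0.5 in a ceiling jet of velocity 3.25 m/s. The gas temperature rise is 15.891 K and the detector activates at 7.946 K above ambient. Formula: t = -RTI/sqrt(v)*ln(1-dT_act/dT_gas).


dT_act/dT_gas = 0.50003
ln(1 - 0.50003) = -0.69321
t = -29.271 / sqrt(3.25) * -0.69321 = 11.255 s

11.255 s


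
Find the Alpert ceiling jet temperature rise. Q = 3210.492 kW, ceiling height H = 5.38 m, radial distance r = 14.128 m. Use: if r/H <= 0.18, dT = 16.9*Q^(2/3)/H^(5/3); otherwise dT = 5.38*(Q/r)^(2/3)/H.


r/H = 14.128 / 5.38 = 2.6260
r/H > 0.18, so dT = 5.38*(Q/r)^(2/3)/H
Q/r = 227.24
(Q/r)^(2/3) = 37.239
dT = 5.38 * 37.239 / 5.38 = 37.239 K

37.239 K


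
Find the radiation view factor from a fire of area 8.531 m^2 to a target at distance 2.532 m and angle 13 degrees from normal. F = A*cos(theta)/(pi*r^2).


cos(13 deg) = 0.97437
pi*r^2 = 20.141
F = 8.531 * 0.97437 / 20.141 = 0.41271

0.41271


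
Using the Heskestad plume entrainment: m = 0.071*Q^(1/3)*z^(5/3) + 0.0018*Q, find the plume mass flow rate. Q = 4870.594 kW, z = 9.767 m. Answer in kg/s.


Q^(1/3) = 16.951
z^(5/3) = 44.627
First term = 0.071 * 16.951 * 44.627 = 53.710
Second term = 0.0018 * 4870.594 = 8.7671
m = 62.477 kg/s

62.477 kg/s


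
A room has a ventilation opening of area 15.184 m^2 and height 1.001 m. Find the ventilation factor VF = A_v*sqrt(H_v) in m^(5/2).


sqrt(H_v) = 1.0005
VF = 15.184 * 1.0005 = 15.192 m^(5/2)

15.192 m^(5/2)


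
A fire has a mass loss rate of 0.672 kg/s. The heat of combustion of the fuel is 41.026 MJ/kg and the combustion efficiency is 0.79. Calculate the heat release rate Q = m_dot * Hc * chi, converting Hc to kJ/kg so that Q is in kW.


Hc = 41.026 MJ/kg = 41.026 * 1000 kJ/kg = 41026 kJ/kg
Q = 0.672 kg/s * 41026 kJ/kg * 0.79 = 21780 kW

21780 kW


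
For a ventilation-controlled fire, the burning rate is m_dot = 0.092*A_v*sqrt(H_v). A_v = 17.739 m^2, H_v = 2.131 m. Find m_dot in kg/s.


sqrt(H_v) = 1.4598
m_dot = 0.092 * 17.739 * 1.4598 = 2.3824 kg/s

2.3824 kg/s


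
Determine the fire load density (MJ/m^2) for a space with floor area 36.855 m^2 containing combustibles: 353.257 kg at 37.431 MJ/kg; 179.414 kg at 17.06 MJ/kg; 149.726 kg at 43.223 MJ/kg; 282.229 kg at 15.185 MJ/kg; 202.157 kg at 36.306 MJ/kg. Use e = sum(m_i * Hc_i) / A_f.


Total energy = 353.257*37.431 + 179.414*17.06 + 149.726*43.223 + 282.229*15.185 + 202.157*36.306
= 13222.76 + 3060.803 + 6471.607 + 4285.647 + 7339.512
= 34380.33 MJ
e = 34380.33 / 36.855 = 932.85 MJ/m^2

932.85 MJ/m^2


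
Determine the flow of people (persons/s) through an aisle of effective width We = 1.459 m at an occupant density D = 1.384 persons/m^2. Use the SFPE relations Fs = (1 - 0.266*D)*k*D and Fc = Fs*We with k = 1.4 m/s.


1 - 0.266*D = 1 - 0.266*1.384 = 0.63186
Fs = 0.63186 * 1.4 * 1.384 = 1.2243 persons/(s*m)
Fc = 1.2243 * 1.459 = 1.7862 persons/s

1.7862 persons/s


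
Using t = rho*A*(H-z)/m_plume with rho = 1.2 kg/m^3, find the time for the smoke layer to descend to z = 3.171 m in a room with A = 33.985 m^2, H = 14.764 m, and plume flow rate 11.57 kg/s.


H - z = 11.593 m
t = 1.2 * 33.985 * 11.593 / 11.57 = 40.863 s

40.863 s


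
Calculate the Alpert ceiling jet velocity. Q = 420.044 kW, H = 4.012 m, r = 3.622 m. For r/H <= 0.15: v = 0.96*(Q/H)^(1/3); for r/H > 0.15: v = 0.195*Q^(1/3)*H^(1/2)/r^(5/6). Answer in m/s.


r/H = 3.622 / 4.012 = 0.90279
r/H > 0.15, so v = 0.195*Q^(1/3)*H^(1/2)/r^(5/6)
Q^(1/3) = 7.4891
H^(1/2) = 2.0030
r^(5/6) = 2.9227
v = 0.195 * 7.4891 * 2.0030 / 2.9227 = 1.0008 m/s

1.0008 m/s


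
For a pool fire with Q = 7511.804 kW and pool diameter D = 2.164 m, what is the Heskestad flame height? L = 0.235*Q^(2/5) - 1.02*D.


Q^(2/5) = 35.506
0.235 * Q^(2/5) = 8.3438
1.02 * D = 2.2073
L = 6.1366 m

6.1366 m


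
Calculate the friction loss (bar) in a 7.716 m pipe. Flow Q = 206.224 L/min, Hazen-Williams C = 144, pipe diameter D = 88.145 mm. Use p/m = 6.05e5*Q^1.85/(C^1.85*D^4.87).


Q^1.85 = 19122
C^1.85 = 9839.4
D^4.87 = 2.9724e+09
p/m = 0.00039555 bar/m
p_total = 0.00039555 * 7.716 = 0.0030521 bar

0.0030521 bar


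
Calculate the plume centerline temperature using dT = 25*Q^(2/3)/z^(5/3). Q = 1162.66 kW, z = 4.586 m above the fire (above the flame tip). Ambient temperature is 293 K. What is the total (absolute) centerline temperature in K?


Q^(2/3) = 110.57
z^(5/3) = 12.659
dT = 25 * 110.57 / 12.659 = 218.37 K
T = 293 + 218.37 = 511.37 K

511.37 K


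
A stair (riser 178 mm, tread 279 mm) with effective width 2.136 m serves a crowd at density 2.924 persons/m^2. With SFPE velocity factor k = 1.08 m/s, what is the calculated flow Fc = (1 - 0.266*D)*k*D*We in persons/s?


1 - 0.266*D = 1 - 0.266*2.924 = 0.22222
Fs = 0.22222 * 1.08 * 2.924 = 0.70174 persons/(s*m)
Fc = 0.70174 * 2.136 = 1.4989 persons/s

1.4989 persons/s


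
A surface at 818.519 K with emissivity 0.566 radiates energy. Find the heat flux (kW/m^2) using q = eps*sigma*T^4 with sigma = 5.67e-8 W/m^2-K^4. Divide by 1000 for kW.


T^4 = 4.4886e+11
q = 0.566 * 5.67e-8 * 4.4886e+11 / 1000 = 14.405 kW/m^2

14.405 kW/m^2


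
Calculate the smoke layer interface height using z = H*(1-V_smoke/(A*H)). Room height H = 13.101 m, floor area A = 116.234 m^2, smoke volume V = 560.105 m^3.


V/(A*H) = 0.36782
1 - 0.36782 = 0.63218
z = 13.101 * 0.63218 = 8.2822 m

8.2822 m


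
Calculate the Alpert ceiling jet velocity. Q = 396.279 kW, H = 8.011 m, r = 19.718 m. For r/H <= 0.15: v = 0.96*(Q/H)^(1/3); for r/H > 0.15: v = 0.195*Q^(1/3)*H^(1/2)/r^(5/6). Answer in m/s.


r/H = 19.718 / 8.011 = 2.4614
r/H > 0.15, so v = 0.195*Q^(1/3)*H^(1/2)/r^(5/6)
Q^(1/3) = 7.3451
H^(1/2) = 2.8304
r^(5/6) = 11.996
v = 0.195 * 7.3451 * 2.8304 / 11.996 = 0.33793 m/s

0.33793 m/s


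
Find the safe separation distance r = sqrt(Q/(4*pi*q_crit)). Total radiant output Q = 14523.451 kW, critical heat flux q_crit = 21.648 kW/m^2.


4*pi*q_crit = 272.04
Q/(4*pi*q_crit) = 53.388
r = sqrt(53.388) = 7.3067 m

7.3067 m


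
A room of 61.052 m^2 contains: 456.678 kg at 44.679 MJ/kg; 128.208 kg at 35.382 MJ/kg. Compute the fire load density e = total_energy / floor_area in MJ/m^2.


Total energy = 456.678*44.679 + 128.208*35.382
= 20403.92 + 4536.255
= 24940.17 MJ
e = 24940.17 / 61.052 = 408.51 MJ/m^2

408.51 MJ/m^2


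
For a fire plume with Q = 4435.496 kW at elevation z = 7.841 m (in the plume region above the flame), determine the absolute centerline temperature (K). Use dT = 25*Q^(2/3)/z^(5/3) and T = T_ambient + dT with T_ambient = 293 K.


Q^(2/3) = 269.96
z^(5/3) = 30.947
dT = 25 * 269.96 / 30.947 = 218.08 K
T = 293 + 218.08 = 511.08 K

511.08 K


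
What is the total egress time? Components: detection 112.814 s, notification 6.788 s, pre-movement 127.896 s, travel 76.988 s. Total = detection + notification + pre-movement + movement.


Total = 112.814 + 6.788 + 127.896 + 76.988 = 324.486 s

324.486 s


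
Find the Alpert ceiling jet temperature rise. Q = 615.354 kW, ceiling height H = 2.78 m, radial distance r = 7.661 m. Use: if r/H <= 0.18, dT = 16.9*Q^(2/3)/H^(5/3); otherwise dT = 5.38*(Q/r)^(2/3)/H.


r/H = 7.661 / 2.78 = 2.7558
r/H > 0.18, so dT = 5.38*(Q/r)^(2/3)/H
Q/r = 80.323
(Q/r)^(2/3) = 18.616
dT = 5.38 * 18.616 / 2.78 = 36.027 K

36.027 K


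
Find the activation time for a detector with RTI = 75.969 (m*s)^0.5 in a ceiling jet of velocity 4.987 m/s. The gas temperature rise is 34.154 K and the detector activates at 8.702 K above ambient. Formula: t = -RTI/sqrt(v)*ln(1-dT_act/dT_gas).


dT_act/dT_gas = 0.25479
ln(1 - 0.25479) = -0.29409
t = -75.969 / sqrt(4.987) * -0.29409 = 10.004 s

10.004 s


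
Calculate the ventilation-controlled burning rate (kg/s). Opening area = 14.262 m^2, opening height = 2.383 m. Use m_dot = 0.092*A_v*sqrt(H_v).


sqrt(H_v) = 1.5437
m_dot = 0.092 * 14.262 * 1.5437 = 2.0255 kg/s

2.0255 kg/s


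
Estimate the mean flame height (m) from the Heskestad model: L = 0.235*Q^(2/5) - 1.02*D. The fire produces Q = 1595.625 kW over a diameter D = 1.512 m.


Q^(2/5) = 19.106
0.235 * Q^(2/5) = 4.4899
1.02 * D = 1.5422
L = 2.9477 m

2.9477 m


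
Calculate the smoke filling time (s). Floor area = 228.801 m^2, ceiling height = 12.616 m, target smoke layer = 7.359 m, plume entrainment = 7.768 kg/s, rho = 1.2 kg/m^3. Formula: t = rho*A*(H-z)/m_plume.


H - z = 5.257 m
t = 1.2 * 228.801 * 5.257 / 7.768 = 185.81 s

185.81 s


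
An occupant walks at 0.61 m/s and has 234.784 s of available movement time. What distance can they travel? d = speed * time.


d = 0.61 * 234.784 = 143.22 m

143.22 m


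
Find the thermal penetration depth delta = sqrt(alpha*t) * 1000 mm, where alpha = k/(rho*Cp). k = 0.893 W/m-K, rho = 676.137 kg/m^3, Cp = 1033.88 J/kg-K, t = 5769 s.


alpha = 0.893 / (676.137 * 1033.88) = 1.2775e-06 m^2/s
alpha * t = 0.0073697
delta = sqrt(0.0073697) * 1000 = 85.847 mm

85.847 mm


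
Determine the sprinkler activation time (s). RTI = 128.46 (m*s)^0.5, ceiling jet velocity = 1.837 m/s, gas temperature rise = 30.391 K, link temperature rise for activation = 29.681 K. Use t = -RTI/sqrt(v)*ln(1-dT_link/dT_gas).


dT_link/dT_gas = 0.97664
ln(1 - 0.97664) = -3.7566
t = -128.46 / sqrt(1.837) * -3.7566 = 356.05 s

356.05 s


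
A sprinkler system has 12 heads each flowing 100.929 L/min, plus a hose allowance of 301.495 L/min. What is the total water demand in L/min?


Sprinkler demand = 12 * 100.929 = 1211.148 L/min
Total = 1211.148 + 301.495 = 1512.643 L/min

1512.643 L/min


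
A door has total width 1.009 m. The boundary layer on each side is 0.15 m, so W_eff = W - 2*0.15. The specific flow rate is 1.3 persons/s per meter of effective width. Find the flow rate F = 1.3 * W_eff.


W_eff = 1.009 - 0.30 = 0.709 m
F = 1.3 * 0.709 = 0.92170 persons/s

0.92170 persons/s


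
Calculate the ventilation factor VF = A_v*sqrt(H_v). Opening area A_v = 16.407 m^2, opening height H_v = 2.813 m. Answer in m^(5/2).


sqrt(H_v) = 1.6772
VF = 16.407 * 1.6772 = 27.518 m^(5/2)

27.518 m^(5/2)


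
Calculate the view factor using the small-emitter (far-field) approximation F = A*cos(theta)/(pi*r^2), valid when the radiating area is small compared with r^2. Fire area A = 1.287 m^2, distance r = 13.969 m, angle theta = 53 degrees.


cos(53 deg) = 0.60182
pi*r^2 = 613.03
F = 1.287 * 0.60182 / 613.03 = 0.0012635

0.0012635


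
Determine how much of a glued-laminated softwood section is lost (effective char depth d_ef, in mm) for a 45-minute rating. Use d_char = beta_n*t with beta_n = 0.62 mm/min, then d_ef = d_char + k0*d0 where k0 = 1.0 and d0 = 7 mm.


d_char = 0.62 * 45 = 27.9 mm
d_ef = 27.9 + 1.0*7 = 34.9 mm

34.9 mm


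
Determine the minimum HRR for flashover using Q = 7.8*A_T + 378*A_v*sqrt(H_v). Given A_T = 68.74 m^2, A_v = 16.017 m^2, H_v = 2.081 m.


7.8*A_T = 536.172
sqrt(H_v) = 1.4426
378*A_v*sqrt(H_v) = 8733.9
Q = 536.172 + 8733.9 = 9270.1 kW

9270.1 kW


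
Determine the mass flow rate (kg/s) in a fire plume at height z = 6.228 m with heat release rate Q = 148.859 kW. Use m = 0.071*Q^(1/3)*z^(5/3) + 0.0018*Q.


Q^(1/3) = 5.2998
z^(5/3) = 21.082
First term = 0.071 * 5.2998 * 21.082 = 7.9329
Second term = 0.0018 * 148.859 = 0.26795
m = 8.2008 kg/s

8.2008 kg/s


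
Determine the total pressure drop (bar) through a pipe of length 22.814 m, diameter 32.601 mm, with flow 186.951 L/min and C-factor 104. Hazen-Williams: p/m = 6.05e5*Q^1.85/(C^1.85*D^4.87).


Q^1.85 = 15948
C^1.85 = 5389.0
D^4.87 = 2.3412e+07
p/m = 0.076473 bar/m
p_total = 0.076473 * 22.814 = 1.7446 bar

1.7446 bar


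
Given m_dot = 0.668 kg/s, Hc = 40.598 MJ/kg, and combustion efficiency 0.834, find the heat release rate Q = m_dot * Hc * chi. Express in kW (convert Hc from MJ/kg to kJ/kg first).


Hc = 40.598 MJ/kg = 40.598 * 1000 kJ/kg = 40598 kJ/kg
Q = 0.668 kg/s * 40598 kJ/kg * 0.834 = 22618 kW

22618 kW


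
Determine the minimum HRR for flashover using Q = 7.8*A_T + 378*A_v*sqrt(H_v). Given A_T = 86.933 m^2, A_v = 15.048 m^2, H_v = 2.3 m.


7.8*A_T = 678.08
sqrt(H_v) = 1.5166
378*A_v*sqrt(H_v) = 8626.5
Q = 678.08 + 8626.5 = 9304.6 kW

9304.6 kW


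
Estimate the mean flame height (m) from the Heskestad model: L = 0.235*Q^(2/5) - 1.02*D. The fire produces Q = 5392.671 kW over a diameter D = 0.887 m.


Q^(2/5) = 31.097
0.235 * Q^(2/5) = 7.3078
1.02 * D = 0.90474
L = 6.4031 m

6.4031 m


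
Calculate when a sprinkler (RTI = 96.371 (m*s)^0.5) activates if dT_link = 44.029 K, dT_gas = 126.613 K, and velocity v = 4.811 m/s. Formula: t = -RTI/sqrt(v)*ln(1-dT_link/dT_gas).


dT_link/dT_gas = 0.34774
ln(1 - 0.34774) = -0.42732
t = -96.371 / sqrt(4.811) * -0.42732 = 18.775 s

18.775 s


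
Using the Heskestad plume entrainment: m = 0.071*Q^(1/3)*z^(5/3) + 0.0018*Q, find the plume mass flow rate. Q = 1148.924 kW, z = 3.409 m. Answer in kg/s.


Q^(1/3) = 10.474
z^(5/3) = 7.7217
First term = 0.071 * 10.474 * 7.7217 = 5.7421
Second term = 0.0018 * 1148.924 = 2.0681
m = 7.8101 kg/s

7.8101 kg/s


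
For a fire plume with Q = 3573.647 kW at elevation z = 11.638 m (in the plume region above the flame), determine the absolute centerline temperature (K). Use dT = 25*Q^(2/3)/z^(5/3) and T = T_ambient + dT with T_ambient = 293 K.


Q^(2/3) = 233.74
z^(5/3) = 59.767
dT = 25 * 233.74 / 59.767 = 97.773 K
T = 293 + 97.773 = 390.77 K

390.77 K


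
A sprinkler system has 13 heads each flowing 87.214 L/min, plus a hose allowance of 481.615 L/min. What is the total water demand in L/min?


Sprinkler demand = 13 * 87.214 = 1133.782 L/min
Total = 1133.782 + 481.615 = 1615.397 L/min

1615.397 L/min


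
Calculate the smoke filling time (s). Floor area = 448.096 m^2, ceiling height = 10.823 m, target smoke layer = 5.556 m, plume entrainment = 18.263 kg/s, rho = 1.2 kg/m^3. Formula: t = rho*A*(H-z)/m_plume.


H - z = 5.267 m
t = 1.2 * 448.096 * 5.267 / 18.263 = 155.08 s

155.08 s


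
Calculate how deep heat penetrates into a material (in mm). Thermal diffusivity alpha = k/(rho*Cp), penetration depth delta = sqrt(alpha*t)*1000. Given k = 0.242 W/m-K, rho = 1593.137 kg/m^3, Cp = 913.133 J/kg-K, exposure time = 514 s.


alpha = 0.242 / (1593.137 * 913.133) = 1.6635e-07 m^2/s
alpha * t = 8.5505e-05
delta = sqrt(8.5505e-05) * 1000 = 9.2469 mm

9.2469 mm


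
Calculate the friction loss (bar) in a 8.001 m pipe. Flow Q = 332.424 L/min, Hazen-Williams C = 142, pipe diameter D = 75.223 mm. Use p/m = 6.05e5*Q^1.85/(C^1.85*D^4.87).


Q^1.85 = 46252
C^1.85 = 9588.1
D^4.87 = 1.3735e+09
p/m = 0.0021248 bar/m
p_total = 0.0021248 * 8.001 = 0.017001 bar

0.017001 bar


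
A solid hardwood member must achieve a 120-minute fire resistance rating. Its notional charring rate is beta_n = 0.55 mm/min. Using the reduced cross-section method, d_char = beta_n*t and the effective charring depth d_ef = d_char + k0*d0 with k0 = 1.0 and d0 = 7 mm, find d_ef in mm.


d_char = 0.55 * 120 = 66 mm
d_ef = 66 + 1.0*7 = 73 mm

73 mm


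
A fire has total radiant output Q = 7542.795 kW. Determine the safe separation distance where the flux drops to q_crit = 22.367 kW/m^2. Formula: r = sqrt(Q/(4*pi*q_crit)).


4*pi*q_crit = 281.07
Q/(4*pi*q_crit) = 26.836
r = sqrt(26.836) = 5.1803 m

5.1803 m


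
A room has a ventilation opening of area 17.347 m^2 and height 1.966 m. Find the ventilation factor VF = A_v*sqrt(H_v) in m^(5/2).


sqrt(H_v) = 1.4021
VF = 17.347 * 1.4021 = 24.323 m^(5/2)

24.323 m^(5/2)


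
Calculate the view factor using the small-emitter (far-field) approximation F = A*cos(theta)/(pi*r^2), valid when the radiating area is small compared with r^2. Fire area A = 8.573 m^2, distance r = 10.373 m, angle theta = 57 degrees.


cos(57 deg) = 0.54464
pi*r^2 = 338.03
F = 8.573 * 0.54464 / 338.03 = 0.013813

0.013813


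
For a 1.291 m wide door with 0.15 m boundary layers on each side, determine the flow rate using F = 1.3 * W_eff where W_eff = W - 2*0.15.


W_eff = 1.291 - 0.30 = 0.991 m
F = 1.3 * 0.991 = 1.2883 persons/s

1.2883 persons/s


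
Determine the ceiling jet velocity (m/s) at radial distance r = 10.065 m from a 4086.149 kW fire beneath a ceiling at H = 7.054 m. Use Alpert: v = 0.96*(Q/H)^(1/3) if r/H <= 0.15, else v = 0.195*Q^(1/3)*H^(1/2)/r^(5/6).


r/H = 10.065 / 7.054 = 1.4269
r/H > 0.15, so v = 0.195*Q^(1/3)*H^(1/2)/r^(5/6)
Q^(1/3) = 15.987
H^(1/2) = 2.6559
r^(5/6) = 6.8498
v = 0.195 * 15.987 * 2.6559 / 6.8498 = 1.2088 m/s

1.2088 m/s


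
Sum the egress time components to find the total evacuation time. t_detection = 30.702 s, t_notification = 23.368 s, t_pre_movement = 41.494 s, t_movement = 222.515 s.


Total = 30.702 + 23.368 + 41.494 + 222.515 = 318.079 s

318.079 s


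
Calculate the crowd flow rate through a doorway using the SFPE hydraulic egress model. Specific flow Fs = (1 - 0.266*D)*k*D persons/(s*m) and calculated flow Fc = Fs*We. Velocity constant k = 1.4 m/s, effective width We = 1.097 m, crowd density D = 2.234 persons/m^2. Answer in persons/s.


1 - 0.266*D = 1 - 0.266*2.234 = 0.40576
Fs = 0.40576 * 1.4 * 2.234 = 1.2690 persons/(s*m)
Fc = 1.2690 * 1.097 = 1.3921 persons/s

1.3921 persons/s


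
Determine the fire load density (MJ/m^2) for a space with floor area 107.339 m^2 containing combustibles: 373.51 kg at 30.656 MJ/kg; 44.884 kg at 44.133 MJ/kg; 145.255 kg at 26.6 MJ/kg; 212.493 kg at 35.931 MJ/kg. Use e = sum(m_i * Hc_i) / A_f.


Total energy = 373.51*30.656 + 44.884*44.133 + 145.255*26.6 + 212.493*35.931
= 11450.32 + 1980.866 + 3863.783 + 7635.086
= 24930.06 MJ
e = 24930.06 / 107.339 = 232.26 MJ/m^2

232.26 MJ/m^2


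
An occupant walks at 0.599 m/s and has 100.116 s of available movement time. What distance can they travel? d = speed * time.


d = 0.599 * 100.116 = 59.969 m

59.969 m


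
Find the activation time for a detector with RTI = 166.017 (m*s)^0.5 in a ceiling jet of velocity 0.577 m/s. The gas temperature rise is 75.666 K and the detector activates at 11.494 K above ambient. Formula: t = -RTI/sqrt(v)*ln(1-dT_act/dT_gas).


dT_act/dT_gas = 0.15190
ln(1 - 0.15190) = -0.16476
t = -166.017 / sqrt(0.577) * -0.16476 = 36.010 s

36.010 s


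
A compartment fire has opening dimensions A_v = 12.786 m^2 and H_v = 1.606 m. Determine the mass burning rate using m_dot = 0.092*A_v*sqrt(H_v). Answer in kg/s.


sqrt(H_v) = 1.2673
m_dot = 0.092 * 12.786 * 1.2673 = 1.4907 kg/s

1.4907 kg/s


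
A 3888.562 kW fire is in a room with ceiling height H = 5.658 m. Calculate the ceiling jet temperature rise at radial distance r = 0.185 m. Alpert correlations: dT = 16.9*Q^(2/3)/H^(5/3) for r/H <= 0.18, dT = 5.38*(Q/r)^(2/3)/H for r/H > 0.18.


r/H = 0.185 / 5.658 = 0.032697
r/H <= 0.18, so dT = 16.9*Q^(2/3)/H^(5/3)
Q^(2/3) = 247.28
H^(5/3) = 17.965
dT = 16.9 * 247.28 / 17.965 = 232.62 K

232.62 K


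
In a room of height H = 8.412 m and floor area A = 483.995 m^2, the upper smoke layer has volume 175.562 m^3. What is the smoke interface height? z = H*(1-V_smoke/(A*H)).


V/(A*H) = 0.043121
1 - 0.043121 = 0.95688
z = 8.412 * 0.95688 = 8.0493 m

8.0493 m


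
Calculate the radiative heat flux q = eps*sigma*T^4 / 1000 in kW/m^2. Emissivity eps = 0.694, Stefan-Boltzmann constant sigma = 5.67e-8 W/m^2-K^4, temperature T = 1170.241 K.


T^4 = 1.8754e+12
q = 0.694 * 5.67e-8 * 1.8754e+12 / 1000 = 73.798 kW/m^2

73.798 kW/m^2


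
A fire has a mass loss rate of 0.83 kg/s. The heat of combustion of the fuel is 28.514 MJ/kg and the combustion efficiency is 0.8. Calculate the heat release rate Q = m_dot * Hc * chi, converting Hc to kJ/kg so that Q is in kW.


Hc = 28.514 MJ/kg = 28.514 * 1000 kJ/kg = 28514 kJ/kg
Q = 0.83 kg/s * 28514 kJ/kg * 0.8 = 18933.296 kW

18933.296 kW


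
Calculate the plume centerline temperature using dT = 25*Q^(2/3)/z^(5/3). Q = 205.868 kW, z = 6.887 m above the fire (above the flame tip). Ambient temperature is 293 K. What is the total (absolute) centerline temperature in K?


Q^(2/3) = 34.865
z^(5/3) = 24.930
dT = 25 * 34.865 / 24.930 = 34.964 K
T = 293 + 34.964 = 327.96 K

327.96 K


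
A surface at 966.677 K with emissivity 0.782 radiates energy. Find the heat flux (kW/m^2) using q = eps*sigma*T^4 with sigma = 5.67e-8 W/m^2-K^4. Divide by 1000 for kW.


T^4 = 8.7322e+11
q = 0.782 * 5.67e-8 * 8.7322e+11 / 1000 = 38.718 kW/m^2

38.718 kW/m^2


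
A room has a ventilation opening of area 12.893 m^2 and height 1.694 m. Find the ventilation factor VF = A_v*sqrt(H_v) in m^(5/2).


sqrt(H_v) = 1.3015
VF = 12.893 * 1.3015 = 16.781 m^(5/2)

16.781 m^(5/2)


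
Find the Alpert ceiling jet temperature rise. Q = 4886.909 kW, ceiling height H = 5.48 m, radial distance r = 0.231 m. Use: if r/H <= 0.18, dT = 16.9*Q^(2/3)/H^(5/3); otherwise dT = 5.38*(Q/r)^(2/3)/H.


r/H = 0.231 / 5.48 = 0.042153
r/H <= 0.18, so dT = 16.9*Q^(2/3)/H^(5/3)
Q^(2/3) = 287.98
H^(5/3) = 17.033
dT = 16.9 * 287.98 / 17.033 = 285.72 K

285.72 K


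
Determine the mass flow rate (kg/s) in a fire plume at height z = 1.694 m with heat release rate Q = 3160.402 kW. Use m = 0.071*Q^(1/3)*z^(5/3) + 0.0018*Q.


Q^(1/3) = 14.675
z^(5/3) = 2.4073
First term = 0.071 * 14.675 * 2.4073 = 2.5082
Second term = 0.0018 * 3160.402 = 5.6887
m = 8.1969 kg/s

8.1969 kg/s


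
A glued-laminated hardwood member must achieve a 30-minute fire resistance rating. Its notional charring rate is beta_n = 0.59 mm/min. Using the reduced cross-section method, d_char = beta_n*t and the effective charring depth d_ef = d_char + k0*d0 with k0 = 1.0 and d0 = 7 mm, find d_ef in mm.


d_char = 0.59 * 30 = 17.7 mm
d_ef = 17.7 + 1.0*7 = 24.7 mm

24.7 mm


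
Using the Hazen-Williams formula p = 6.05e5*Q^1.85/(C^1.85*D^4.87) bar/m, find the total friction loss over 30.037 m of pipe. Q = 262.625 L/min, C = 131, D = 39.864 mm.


Q^1.85 = 29907
C^1.85 = 8259.5
D^4.87 = 6.2349e+07
p/m = 0.035136 bar/m
p_total = 0.035136 * 30.037 = 1.0554 bar

1.0554 bar


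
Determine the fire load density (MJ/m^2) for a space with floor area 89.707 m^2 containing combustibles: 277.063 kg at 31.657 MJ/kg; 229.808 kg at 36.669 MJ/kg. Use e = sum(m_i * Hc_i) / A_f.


Total energy = 277.063*31.657 + 229.808*36.669
= 8770.983 + 8426.830
= 17197.81 MJ
e = 17197.81 / 89.707 = 191.71 MJ/m^2

191.71 MJ/m^2


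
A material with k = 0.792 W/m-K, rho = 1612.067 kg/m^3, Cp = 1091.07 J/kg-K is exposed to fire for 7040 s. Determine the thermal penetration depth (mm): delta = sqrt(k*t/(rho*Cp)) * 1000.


alpha = 0.792 / (1612.067 * 1091.07) = 4.5029e-07 m^2/s
alpha * t = 0.0031700
delta = sqrt(0.0031700) * 1000 = 56.303 mm

56.303 mm


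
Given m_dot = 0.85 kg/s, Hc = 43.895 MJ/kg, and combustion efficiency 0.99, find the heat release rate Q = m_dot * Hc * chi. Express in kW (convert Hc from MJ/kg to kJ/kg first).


Hc = 43.895 MJ/kg = 43.895 * 1000 kJ/kg = 43895 kJ/kg
Q = 0.85 kg/s * 43895 kJ/kg * 0.99 = 36938 kW

36938 kW


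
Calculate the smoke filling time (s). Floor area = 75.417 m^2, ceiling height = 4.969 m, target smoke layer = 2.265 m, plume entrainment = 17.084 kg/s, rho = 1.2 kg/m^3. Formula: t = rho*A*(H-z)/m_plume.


H - z = 2.704 m
t = 1.2 * 75.417 * 2.704 / 17.084 = 14.324 s

14.324 s


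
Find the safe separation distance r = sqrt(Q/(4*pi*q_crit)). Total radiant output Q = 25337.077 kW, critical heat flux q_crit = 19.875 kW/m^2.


4*pi*q_crit = 249.76
Q/(4*pi*q_crit) = 101.45
r = sqrt(101.45) = 10.072 m

10.072 m


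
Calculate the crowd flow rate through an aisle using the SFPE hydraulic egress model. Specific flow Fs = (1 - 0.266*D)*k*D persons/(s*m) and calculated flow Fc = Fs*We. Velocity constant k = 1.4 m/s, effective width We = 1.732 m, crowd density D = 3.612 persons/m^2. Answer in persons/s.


1 - 0.266*D = 1 - 0.266*3.612 = 0.039208
Fs = 0.039208 * 1.4 * 3.612 = 0.19827 persons/(s*m)
Fc = 0.19827 * 1.732 = 0.34340 persons/s

0.34340 persons/s


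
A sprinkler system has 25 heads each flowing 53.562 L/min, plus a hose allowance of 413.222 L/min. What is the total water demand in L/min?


Sprinkler demand = 25 * 53.562 = 1339.05 L/min
Total = 1339.05 + 413.222 = 1752.272 L/min

1752.272 L/min


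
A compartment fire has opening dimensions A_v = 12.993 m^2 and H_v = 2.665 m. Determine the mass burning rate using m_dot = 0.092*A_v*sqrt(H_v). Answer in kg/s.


sqrt(H_v) = 1.6325
m_dot = 0.092 * 12.993 * 1.6325 = 1.9514 kg/s

1.9514 kg/s


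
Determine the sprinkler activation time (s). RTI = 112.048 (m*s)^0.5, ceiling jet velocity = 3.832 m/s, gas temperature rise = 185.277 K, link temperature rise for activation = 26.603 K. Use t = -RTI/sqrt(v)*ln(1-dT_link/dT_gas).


dT_link/dT_gas = 0.14359
ln(1 - 0.14359) = -0.15500
t = -112.048 / sqrt(3.832) * -0.15500 = 8.8720 s

8.8720 s


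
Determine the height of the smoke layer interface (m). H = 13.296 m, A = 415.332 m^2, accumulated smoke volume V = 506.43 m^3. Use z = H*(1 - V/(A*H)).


V/(A*H) = 0.091707
1 - 0.091707 = 0.90829
z = 13.296 * 0.90829 = 12.077 m

12.077 m


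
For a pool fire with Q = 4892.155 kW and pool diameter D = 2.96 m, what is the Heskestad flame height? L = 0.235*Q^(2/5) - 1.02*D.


Q^(2/5) = 29.909
0.235 * Q^(2/5) = 7.0286
1.02 * D = 3.0192
L = 4.0094 m

4.0094 m


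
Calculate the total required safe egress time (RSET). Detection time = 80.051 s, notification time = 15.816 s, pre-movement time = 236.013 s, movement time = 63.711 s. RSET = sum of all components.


Total = 80.051 + 15.816 + 236.013 + 63.711 = 395.591 s

395.591 s


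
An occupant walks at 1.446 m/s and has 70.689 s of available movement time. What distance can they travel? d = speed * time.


d = 1.446 * 70.689 = 102.22 m

102.22 m


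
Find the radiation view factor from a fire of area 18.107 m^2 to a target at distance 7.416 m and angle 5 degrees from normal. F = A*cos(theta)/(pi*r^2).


cos(5 deg) = 0.99619
pi*r^2 = 172.78
F = 18.107 * 0.99619 / 172.78 = 0.10440

0.10440


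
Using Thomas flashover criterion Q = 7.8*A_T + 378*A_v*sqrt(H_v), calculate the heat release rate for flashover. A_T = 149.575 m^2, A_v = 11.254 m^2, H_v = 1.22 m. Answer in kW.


7.8*A_T = 1166.685
sqrt(H_v) = 1.1045
378*A_v*sqrt(H_v) = 4698.7
Q = 1166.685 + 4698.7 = 5865.4 kW

5865.4 kW


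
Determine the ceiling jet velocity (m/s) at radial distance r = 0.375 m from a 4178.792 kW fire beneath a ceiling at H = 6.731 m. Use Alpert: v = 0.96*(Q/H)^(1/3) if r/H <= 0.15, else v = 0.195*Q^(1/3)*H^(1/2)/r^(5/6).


r/H = 0.375 / 6.731 = 0.055712
r/H <= 0.15, so v = 0.96*(Q/H)^(1/3)
Q/H = 620.83
(Q/H)^(1/3) = 8.5308
v = 0.96 * 8.5308 = 8.1896 m/s

8.1896 m/s


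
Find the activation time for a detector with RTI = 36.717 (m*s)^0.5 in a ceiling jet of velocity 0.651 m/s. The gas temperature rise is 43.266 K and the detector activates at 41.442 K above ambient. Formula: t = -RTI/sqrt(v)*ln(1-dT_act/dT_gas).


dT_act/dT_gas = 0.95784
ln(1 - 0.95784) = -3.1663
t = -36.717 / sqrt(0.651) * -3.1663 = 144.09 s

144.09 s


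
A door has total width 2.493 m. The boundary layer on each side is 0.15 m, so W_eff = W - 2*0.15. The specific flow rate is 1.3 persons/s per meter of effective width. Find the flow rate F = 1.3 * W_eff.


W_eff = 2.493 - 0.30 = 2.193 m
F = 1.3 * 2.193 = 2.8509 persons/s

2.8509 persons/s


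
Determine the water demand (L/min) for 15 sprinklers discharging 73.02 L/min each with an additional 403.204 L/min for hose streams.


Sprinkler demand = 15 * 73.02 = 1095.3 L/min
Total = 1095.3 + 403.204 = 1498.504 L/min

1498.504 L/min


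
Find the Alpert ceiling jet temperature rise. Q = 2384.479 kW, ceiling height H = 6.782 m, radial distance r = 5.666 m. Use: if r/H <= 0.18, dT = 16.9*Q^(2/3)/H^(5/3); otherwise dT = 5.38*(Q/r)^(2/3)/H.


r/H = 5.666 / 6.782 = 0.83545
r/H > 0.18, so dT = 5.38*(Q/r)^(2/3)/H
Q/r = 420.84
(Q/r)^(2/3) = 56.158
dT = 5.38 * 56.158 / 6.782 = 44.549 K

44.549 K


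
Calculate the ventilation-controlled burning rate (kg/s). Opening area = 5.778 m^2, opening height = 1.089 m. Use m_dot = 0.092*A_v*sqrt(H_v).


sqrt(H_v) = 1.0436
m_dot = 0.092 * 5.778 * 1.0436 = 0.55473 kg/s

0.55473 kg/s


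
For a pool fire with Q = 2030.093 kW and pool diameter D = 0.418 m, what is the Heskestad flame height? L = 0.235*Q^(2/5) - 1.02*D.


Q^(2/5) = 21.038
0.235 * Q^(2/5) = 4.9440
1.02 * D = 0.42636
L = 4.5176 m

4.5176 m


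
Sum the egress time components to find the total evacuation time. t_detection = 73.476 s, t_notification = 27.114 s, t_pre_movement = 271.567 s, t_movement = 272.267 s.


Total = 73.476 + 27.114 + 271.567 + 272.267 = 644.424 s

644.424 s


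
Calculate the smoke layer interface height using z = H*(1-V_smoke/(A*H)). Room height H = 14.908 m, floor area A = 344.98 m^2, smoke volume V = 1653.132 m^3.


V/(A*H) = 0.32144
1 - 0.32144 = 0.67856
z = 14.908 * 0.67856 = 10.116 m

10.116 m


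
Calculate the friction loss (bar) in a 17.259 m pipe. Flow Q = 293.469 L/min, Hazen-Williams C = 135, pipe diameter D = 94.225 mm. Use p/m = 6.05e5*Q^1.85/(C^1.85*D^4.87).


Q^1.85 = 36727
C^1.85 = 8732.1
D^4.87 = 4.1133e+09
p/m = 0.00061864 bar/m
p_total = 0.00061864 * 17.259 = 0.010677 bar

0.010677 bar


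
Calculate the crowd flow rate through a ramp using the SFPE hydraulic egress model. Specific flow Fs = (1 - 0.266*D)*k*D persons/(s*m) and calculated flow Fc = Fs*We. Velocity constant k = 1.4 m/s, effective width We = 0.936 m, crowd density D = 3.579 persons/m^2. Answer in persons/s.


1 - 0.266*D = 1 - 0.266*3.579 = 0.047986
Fs = 0.047986 * 1.4 * 3.579 = 0.24044 persons/(s*m)
Fc = 0.24044 * 0.936 = 0.22505 persons/s

0.22505 persons/s


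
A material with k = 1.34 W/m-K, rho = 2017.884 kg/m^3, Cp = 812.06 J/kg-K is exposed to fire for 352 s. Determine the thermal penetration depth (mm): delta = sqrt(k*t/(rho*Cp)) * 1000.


alpha = 1.34 / (2017.884 * 812.06) = 8.1775e-07 m^2/s
alpha * t = 0.00028785
delta = sqrt(0.00028785) * 1000 = 16.966 mm

16.966 mm
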